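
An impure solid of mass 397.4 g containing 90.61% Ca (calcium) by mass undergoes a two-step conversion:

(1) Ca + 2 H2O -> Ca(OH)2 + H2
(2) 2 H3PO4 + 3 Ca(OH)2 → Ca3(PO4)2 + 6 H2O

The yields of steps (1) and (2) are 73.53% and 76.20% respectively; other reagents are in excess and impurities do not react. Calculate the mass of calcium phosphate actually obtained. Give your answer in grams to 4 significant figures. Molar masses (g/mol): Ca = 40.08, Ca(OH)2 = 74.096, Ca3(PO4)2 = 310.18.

Pure Ca = 397.4 × 0.9061 = 360.08 g.
n(Ca) = 360.08 / 40.08 = 8.9841 mol.
Step 1 (Ca:Ca(OH)2 = 1:1): theoretical n(Ca(OH)2) = 8.9841 mol; at 73.53% yield, n(Ca(OH)2) = 6.6060 mol.
Step 2 (Ca(OH)2:Ca3(PO4)2 = 3:1): theoretical n(Ca3(PO4)2) = 2.2020 mol, so theoretical mass = 2.2020 × 310.18 = 683.02 g.
At 76.20% yield, actual mass of Ca3(PO4)2 = 683.02 × 0.7620 = 520.46 g.

520.5 g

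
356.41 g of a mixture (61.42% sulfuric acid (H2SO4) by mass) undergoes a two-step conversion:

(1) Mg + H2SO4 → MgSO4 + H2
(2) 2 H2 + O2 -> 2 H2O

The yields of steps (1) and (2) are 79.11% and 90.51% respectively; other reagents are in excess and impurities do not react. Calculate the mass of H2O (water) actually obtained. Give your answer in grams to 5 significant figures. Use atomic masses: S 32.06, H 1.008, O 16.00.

Pure H2SO4 = 356.41 × 0.6142 = 218.907 g.
M(H2SO4) = 2(1.008) + 32.06 + 4(16.00) = 98.076 g/mol.
M(H2O) = 2(1.008) + 16.00 = 18.016 g/mol.
n(H2SO4) = 218.907 / 98.076 = 2.23201 mol.
Step 1 (H2SO4:H2 = 1:1): theoretical n(H2) = 2.23201 mol; at 79.11% yield, n(H2) = 1.76575 mol.
Step 2 (H2:H2O = 2:2): theoretical n(H2O) = 1.76575 mol, so theoretical mass = 1.76575 × 18.016 = 31.8117 g.
At 90.51% yield, actual mass of H2O = 31.8117 × 0.9051 = 28.7928 g.

28.793 g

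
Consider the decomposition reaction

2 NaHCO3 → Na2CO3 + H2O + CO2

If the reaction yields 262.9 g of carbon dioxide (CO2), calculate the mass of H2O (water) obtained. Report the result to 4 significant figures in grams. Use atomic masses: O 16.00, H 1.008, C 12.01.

107.6 g

M(CO2) = 12.01 + 2(16.00) = 44.01 g/mol.
M(H2O) = 2(1.008) + 16.00 = 18.016 g/mol.
n(CO2) = 262.90 g / 44.01 g/mol = 5.9736 mol.
From the equation the CO2:H2O mole ratio is 1:1, so n(H2O) = 5.9736 × 1/1 = 5.9736 mol.
Mass of H2O = 5.9736 mol × 18.016 g/mol = 107.62 g.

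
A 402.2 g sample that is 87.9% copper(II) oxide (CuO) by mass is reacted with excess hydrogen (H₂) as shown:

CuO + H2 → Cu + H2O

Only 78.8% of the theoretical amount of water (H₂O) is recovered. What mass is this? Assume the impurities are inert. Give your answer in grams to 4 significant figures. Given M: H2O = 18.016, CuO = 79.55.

63.09 g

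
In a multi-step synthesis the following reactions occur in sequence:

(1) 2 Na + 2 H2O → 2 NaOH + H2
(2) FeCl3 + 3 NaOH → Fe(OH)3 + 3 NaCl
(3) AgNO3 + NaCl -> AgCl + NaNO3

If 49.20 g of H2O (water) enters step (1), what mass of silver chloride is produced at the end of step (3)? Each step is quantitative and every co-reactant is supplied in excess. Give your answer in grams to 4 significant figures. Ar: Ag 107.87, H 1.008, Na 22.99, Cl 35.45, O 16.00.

M(H2O) = 2(1.008) + 16.00 = 18.016 g/mol.
M(AgCl) = 107.87 + 35.45 = 143.32 g/mol.
n(H2O) = 49.20 / 18.016 = 2.7309 mol.
Reaction (1): H2O→NaOH ratio 2:2 ⇒ n(NaOH) = 2.7309 mol.
Reaction (2): NaOH→NaCl ratio 3:3 ⇒ n(NaCl) = 2.7309 mol.
Reaction (3): NaCl→AgCl ratio 1:1 ⇒ n(AgCl) = 2.7309 mol.
Mass of AgCl = 2.7309 × 143.32 = 391.39 g.

391.4 g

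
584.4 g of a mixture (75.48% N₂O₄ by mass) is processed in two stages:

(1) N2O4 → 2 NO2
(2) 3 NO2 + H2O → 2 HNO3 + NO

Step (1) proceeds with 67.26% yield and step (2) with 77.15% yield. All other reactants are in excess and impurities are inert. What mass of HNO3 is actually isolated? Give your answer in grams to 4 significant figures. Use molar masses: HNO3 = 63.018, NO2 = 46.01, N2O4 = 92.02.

209.0 g

Pure N2O4 = 584.4 × 0.7548 = 441.11 g.
n(N2O4) = 441.11 / 92.02 = 4.7936 mol.
Step 1 (N2O4:NO2 = 1:2): theoretical n(NO2) = 9.5872 mol; at 67.26% yield, n(NO2) = 6.4483 mol.
Step 2 (NO2:HNO3 = 3:2): theoretical n(HNO3) = 4.2989 mol, so theoretical mass = 4.2989 × 63.018 = 270.91 g.
At 77.15% yield, actual mass of HNO3 = 270.91 × 0.7715 = 209.00 g.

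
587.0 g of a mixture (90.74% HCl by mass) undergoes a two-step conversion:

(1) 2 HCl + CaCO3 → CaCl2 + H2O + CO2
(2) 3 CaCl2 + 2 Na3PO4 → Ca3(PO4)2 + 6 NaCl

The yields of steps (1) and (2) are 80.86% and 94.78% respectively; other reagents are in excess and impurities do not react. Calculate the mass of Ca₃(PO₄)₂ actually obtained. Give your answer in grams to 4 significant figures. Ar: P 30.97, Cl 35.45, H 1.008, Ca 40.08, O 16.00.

578.8 g

Pure HCl = 587.0 × 0.9074 = 532.64 g.
M(HCl) = 1.008 + 35.45 = 36.458 g/mol.
M(Ca3(PO4)2) = 3(40.08) + 2(30.97) + 8(16.00) = 310.18 g/mol.
n(HCl) = 532.64 / 36.458 = 14.610 mol.
Step 1 (HCl:CaCl2 = 2:1): theoretical n(CaCl2) = 7.3049 mol; at 80.86% yield, n(CaCl2) = 5.9067 mol.
Step 2 (CaCl2:Ca3(PO4)2 = 3:1): theoretical n(Ca3(PO4)2) = 1.9689 mol, so theoretical mass = 1.9689 × 310.18 = 610.72 g.
At 94.78% yield, actual mass of Ca3(PO4)2 = 610.72 × 0.9478 = 578.84 g.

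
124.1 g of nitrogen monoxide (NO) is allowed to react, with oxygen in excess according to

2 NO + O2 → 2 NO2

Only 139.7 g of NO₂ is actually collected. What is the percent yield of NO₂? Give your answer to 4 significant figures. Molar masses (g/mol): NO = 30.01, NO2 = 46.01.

73.42 %

n(NO) = 124.10 g / 30.01 g/mol = 4.1353 mol.
From the equation the NO:NO2 mole ratio is 2:2, so n(NO2) = 4.1353 × 2/2 = 4.1353 mol.
Mass of NO2 = 4.1353 mol × 46.01 g/mol = 190.26 g.
This is the theoretical yield. Percent yield = 139.7 g / 190.26 g × 100% = 73.424%.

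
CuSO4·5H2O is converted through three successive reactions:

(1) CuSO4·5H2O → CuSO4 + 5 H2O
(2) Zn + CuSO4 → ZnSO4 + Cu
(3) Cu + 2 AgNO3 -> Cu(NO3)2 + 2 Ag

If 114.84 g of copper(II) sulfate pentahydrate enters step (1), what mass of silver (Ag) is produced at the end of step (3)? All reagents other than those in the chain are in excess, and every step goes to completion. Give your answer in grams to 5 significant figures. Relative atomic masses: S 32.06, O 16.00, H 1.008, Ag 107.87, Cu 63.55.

M(CuSO4·5H2O) = 63.55 + 32.06 + 9(16.00) + 10(1.008) = 249.69 g/mol.
M(Ag) = 107.87 g/mol.
n(CuSO4·5H2O) = 114.84 / 249.69 = 0.459930 mol.
Reaction (1): CuSO4·5H2O→CuSO4 ratio 1:1 ⇒ n(CuSO4) = 0.459930 mol.
Reaction (2): CuSO4→Cu ratio 1:1 ⇒ n(Cu) = 0.459930 mol.
Reaction (3): Cu→Ag ratio 1:2 ⇒ n(Ag) = 0.919861 mol.
Mass of Ag = 0.919861 × 107.87 = 99.2254 g.

99.225 g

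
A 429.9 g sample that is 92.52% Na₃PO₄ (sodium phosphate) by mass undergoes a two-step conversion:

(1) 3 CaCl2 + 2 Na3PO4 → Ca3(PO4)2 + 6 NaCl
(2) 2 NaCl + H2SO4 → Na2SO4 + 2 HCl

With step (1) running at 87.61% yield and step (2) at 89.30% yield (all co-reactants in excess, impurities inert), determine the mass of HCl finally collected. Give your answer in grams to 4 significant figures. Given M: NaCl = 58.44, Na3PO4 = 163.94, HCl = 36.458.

Pure Na3PO4 = 429.9 × 0.9252 = 397.74 g.
n(Na3PO4) = 397.74 / 163.94 = 2.4262 mol.
Step 1 (Na3PO4:NaCl = 2:6): theoretical n(NaCl) = 7.2785 mol; at 87.61% yield, n(NaCl) = 6.3767 mol.
Step 2 (NaCl:HCl = 2:2): theoretical n(HCl) = 6.3767 mol, so theoretical mass = 6.3767 × 36.458 = 232.48 g.
At 89.30% yield, actual mass of HCl = 232.48 × 0.8930 = 207.60 g.

207.6 g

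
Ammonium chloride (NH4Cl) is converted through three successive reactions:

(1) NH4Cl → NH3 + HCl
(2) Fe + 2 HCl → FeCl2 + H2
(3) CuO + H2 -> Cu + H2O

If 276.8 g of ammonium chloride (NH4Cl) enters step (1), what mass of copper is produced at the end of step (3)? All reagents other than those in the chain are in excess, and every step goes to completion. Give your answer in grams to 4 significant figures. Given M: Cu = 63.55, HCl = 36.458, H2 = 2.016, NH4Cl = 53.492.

164.4 g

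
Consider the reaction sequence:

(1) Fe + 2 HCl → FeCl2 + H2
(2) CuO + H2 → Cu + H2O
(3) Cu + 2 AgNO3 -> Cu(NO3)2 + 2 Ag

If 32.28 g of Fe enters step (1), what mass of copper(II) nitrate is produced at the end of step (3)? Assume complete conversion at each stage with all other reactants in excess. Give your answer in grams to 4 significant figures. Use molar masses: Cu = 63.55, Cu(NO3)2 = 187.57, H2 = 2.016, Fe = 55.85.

108.4 g

n(Fe) = 32.28 / 55.85 = 0.57798 mol.
Reaction (1): Fe→H2 ratio 1:1 ⇒ n(H2) = 0.57798 mol.
Reaction (2): H2→Cu ratio 1:1 ⇒ n(Cu) = 0.57798 mol.
Reaction (3): Cu→Cu(NO3)2 ratio 1:1 ⇒ n(Cu(NO3)2) = 0.57798 mol.
Mass of Cu(NO3)2 = 0.57798 × 187.57 = 108.41 g.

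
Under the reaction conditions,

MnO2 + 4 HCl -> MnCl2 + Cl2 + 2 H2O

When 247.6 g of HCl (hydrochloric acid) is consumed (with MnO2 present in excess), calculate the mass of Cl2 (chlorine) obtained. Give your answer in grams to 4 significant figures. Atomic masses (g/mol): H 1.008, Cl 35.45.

M(HCl) = 1.008 + 35.45 = 36.458 g/mol.
M(Cl2) = 2(35.45) = 70.90 g/mol.
n(HCl) = 247.60 g / 36.458 g/mol = 6.7914 mol.
From the equation the HCl:Cl2 mole ratio is 4:1, so n(Cl2) = 6.7914 × 1/4 = 1.6978 mol.
Mass of Cl2 = 1.6978 mol × 70.90 g/mol = 120.38 g.

120.4 g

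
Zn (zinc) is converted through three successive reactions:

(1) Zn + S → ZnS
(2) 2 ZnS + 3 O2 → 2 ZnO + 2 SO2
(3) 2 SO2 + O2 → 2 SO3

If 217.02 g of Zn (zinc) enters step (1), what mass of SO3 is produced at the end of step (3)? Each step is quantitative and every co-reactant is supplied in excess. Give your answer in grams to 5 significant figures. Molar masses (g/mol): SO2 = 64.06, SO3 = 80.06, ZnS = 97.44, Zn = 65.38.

265.75 g

n(Zn) = 217.02 / 65.38 = 3.31936 mol.
Reaction (1): Zn→ZnS ratio 1:1 ⇒ n(ZnS) = 3.31936 mol.
Reaction (2): ZnS→SO2 ratio 2:2 ⇒ n(SO2) = 3.31936 mol.
Reaction (3): SO2→SO3 ratio 2:2 ⇒ n(SO3) = 3.31936 mol.
Mass of SO3 = 3.31936 × 80.06 = 265.748 g.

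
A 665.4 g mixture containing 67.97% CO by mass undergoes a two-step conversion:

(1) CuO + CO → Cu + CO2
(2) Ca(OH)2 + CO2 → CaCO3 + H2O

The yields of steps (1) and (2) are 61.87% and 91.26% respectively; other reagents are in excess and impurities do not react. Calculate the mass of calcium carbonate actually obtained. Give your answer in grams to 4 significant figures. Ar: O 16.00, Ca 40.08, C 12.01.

912.5 g

Pure CO = 665.4 × 0.6797 = 452.27 g.
M(CO) = 12.01 + 16.00 = 28.01 g/mol.
M(CaCO3) = 40.08 + 12.01 + 3(16.00) = 100.09 g/mol.
n(CO) = 452.27 / 28.01 = 16.147 mol.
Step 1 (CO:CO2 = 1:1): theoretical n(CO2) = 16.147 mol; at 61.87% yield, n(CO2) = 9.9900 mol.
Step 2 (CO2:CaCO3 = 1:1): theoretical n(CaCO3) = 9.9900 mol, so theoretical mass = 9.9900 × 100.09 = 999.90 g.
At 91.26% yield, actual mass of CaCO3 = 999.90 × 0.9126 = 912.51 g.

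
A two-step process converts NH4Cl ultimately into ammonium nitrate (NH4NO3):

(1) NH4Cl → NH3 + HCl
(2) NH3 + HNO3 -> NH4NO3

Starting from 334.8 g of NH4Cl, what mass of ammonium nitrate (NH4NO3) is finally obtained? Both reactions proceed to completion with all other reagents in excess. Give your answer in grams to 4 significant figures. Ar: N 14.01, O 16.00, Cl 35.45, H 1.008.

M(NH4Cl) = 14.01 + 4(1.008) + 35.45 = 53.492 g/mol.
M(NH4NO3) = 2(14.01) + 4(1.008) + 3(16.00) = 80.052 g/mol.
n(NH4Cl) = 334.80 / 53.492 = 6.2589 mol.
Step 1 gives a 1:1 ratio of NH4Cl to NH3, so n(NH3) = 6.2589 mol.
In step 2 the NH3:NH4NO3 ratio is 1:1, so n(NH4NO3) = 6.2589 mol.
Mass of NH4NO3 = 6.2589 × 80.052 = 501.04 g.

501.0 g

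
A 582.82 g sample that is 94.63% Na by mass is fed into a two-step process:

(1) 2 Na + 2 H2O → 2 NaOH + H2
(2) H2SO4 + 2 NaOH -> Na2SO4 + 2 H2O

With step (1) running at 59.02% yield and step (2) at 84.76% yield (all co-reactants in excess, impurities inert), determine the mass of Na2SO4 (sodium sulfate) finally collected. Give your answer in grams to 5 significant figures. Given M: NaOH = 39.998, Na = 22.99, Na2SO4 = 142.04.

852.31 g

Pure Na = 582.82 × 0.9463 = 551.523 g.
n(Na) = 551.523 / 22.99 = 23.9897 mol.
Step 1 (Na:NaOH = 2:2): theoretical n(NaOH) = 23.9897 mol; at 59.02% yield, n(NaOH) = 14.1587 mol.
Step 2 (NaOH:Na2SO4 = 2:1): theoretical n(Na2SO4) = 7.07935 mol, so theoretical mass = 7.07935 × 142.04 = 1005.55 g.
At 84.76% yield, actual mass of Na2SO4 = 1005.55 × 0.8476 = 852.305 g.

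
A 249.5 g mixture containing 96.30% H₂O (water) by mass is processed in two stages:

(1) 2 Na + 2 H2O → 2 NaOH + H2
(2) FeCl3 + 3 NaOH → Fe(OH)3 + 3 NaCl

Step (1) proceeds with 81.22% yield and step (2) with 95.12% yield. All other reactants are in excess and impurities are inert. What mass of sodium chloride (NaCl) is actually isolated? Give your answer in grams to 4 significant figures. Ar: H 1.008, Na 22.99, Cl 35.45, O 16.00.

602.1 g

Pure H2O = 249.5 × 0.9630 = 240.27 g.
M(H2O) = 2(1.008) + 16.00 = 18.016 g/mol.
M(NaCl) = 22.99 + 35.45 = 58.44 g/mol.
n(H2O) = 240.27 / 18.016 = 13.336 mol.
Step 1 (H2O:NaOH = 2:2): theoretical n(NaOH) = 13.336 mol; at 81.22% yield, n(NaOH) = 10.832 mol.
Step 2 (NaOH:NaCl = 3:3): theoretical n(NaCl) = 10.832 mol, so theoretical mass = 10.832 × 58.44 = 633.01 g.
At 95.12% yield, actual mass of NaCl = 633.01 × 0.9512 = 602.12 g.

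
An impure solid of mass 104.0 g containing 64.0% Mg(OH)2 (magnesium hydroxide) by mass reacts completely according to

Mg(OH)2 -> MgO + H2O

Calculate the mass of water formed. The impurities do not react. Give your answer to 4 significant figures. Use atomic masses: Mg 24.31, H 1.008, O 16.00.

Mass of pure Mg(OH)2 = 104.0 g × 0.640 = 66.560 g.
M(Mg(OH)2) = 24.31 + 2(16.00) + 2(1.008) = 58.326 g/mol.
M(H2O) = 2(1.008) + 16.00 = 18.016 g/mol.
n(Mg(OH)2) = 66.560 g / 58.326 g/mol = 1.1412 mol.
From the equation the Mg(OH)2:H2O mole ratio is 1:1, so n(H2O) = 1.1412 × 1/1 = 1.1412 mol.
Mass of H2O = 1.1412 mol × 18.016 g/mol = 20.559 g.

20.56 g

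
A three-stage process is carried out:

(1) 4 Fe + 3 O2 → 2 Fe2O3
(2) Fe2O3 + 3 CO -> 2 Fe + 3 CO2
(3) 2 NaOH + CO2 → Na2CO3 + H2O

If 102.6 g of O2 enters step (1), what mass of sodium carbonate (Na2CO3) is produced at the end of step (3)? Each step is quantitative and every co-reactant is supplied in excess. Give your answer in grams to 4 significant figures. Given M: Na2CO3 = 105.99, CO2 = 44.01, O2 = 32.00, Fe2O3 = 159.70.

n(O2) = 102.6 / 32.00 = 3.2062 mol.
Reaction (1): O2→Fe2O3 ratio 3:2 ⇒ n(Fe2O3) = 2.1375 mol.
Reaction (2): Fe2O3→CO2 ratio 1:3 ⇒ n(CO2) = 6.4125 mol.
Reaction (3): CO2→Na2CO3 ratio 1:1 ⇒ n(Na2CO3) = 6.4125 mol.
Mass of Na2CO3 = 6.4125 × 105.99 = 679.66 g.

679.7 g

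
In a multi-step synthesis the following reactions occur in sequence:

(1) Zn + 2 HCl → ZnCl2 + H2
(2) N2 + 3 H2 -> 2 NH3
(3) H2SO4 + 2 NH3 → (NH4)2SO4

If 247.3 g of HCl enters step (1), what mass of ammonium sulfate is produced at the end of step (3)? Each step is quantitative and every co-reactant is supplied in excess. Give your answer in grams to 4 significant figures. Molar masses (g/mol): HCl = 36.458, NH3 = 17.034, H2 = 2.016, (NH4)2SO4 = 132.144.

n(HCl) = 247.3 / 36.458 = 6.7831 mol.
Reaction (1): HCl→H2 ratio 2:1 ⇒ n(H2) = 3.3916 mol.
Reaction (2): H2→NH3 ratio 3:2 ⇒ n(NH3) = 2.2610 mol.
Reaction (3): NH3→(NH4)2SO4 ratio 2:1 ⇒ n((NH4)2SO4) = 1.1305 mol.
Mass of (NH4)2SO4 = 1.1305 × 132.144 = 149.39 g.

149.4 g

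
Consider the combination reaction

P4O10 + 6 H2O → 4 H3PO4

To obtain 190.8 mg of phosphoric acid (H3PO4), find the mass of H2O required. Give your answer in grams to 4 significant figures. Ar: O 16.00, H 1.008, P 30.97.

0.05262 g

M(H3PO4) = 3(1.008) + 30.97 + 4(16.00) = 97.994 g/mol.
M(H2O) = 2(1.008) + 16.00 = 18.016 g/mol.
Convert: 190.8 mg = 0.19080 g.
n(H3PO4) = 0.19080 g / 97.994 g/mol = 0.0019471 mol.
From the equation the H3PO4:H2O mole ratio is 4:6, so n(H2O) = 0.0019471 × 6/4 = 0.0029206 mol.
Mass of H2O = 0.0029206 mol × 18.016 g/mol = 0.052617 g.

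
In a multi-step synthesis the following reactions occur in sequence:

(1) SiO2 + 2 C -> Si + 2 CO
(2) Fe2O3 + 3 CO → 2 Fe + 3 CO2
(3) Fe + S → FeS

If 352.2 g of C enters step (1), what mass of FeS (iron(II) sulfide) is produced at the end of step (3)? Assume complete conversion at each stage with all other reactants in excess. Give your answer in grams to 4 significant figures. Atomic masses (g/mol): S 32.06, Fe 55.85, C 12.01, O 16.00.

1719 g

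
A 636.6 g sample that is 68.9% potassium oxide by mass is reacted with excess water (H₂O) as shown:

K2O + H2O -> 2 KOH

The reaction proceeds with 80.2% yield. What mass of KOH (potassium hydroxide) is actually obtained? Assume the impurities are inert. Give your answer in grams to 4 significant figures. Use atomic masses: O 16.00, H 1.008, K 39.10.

419.0 g

Pure K2O available = 636.6 g × 0.689 = 438.62 g.
M(K2O) = 2(39.10) + 16.00 = 94.20 g/mol.
M(KOH) = 39.10 + 16.00 + 1.008 = 56.108 g/mol.
n(K2O) = 438.62 g / 94.20 g/mol = 4.6562 mol.
From the equation the K2O:KOH mole ratio is 1:2, so n(KOH) = 4.6562 × 2/1 = 9.3125 mol.
Mass of KOH = 9.3125 mol × 56.108 g/mol = 522.50 g.
Actual mass collected = 522.50 g × 0.802 = 419.05 g.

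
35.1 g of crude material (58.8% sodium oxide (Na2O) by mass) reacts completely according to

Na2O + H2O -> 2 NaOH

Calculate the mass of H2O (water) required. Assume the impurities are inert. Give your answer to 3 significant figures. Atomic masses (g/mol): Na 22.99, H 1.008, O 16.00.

6.00 g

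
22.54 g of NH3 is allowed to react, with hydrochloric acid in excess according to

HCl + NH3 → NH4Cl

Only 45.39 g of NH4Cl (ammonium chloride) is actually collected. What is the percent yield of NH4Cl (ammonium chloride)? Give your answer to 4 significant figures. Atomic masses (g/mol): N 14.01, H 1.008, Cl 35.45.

64.13 %

M(NH3) = 14.01 + 3(1.008) = 17.034 g/mol.
M(NH4Cl) = 14.01 + 4(1.008) + 35.45 = 53.492 g/mol.
n(NH3) = 22.540 g / 17.034 g/mol = 1.3232 mol.
From the equation the NH3:NH4Cl mole ratio is 1:1, so n(NH4Cl) = 1.3232 × 1/1 = 1.3232 mol.
Mass of NH4Cl = 1.3232 mol × 53.492 g/mol = 70.783 g.
This is the theoretical yield. Percent yield = 45.39 g / 70.783 g × 100% = 64.126%.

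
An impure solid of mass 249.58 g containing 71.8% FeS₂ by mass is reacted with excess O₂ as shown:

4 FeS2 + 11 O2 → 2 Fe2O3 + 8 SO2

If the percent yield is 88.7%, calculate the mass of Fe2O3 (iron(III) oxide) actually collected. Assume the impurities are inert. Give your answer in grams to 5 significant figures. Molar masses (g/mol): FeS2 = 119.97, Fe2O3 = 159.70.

Pure FeS2 available = 249.58 g × 0.718 = 179.198 g.
n(FeS2) = 179.198 g / 119.97 g/mol = 1.49369 mol.
From the equation the FeS2:Fe2O3 mole ratio is 4:2, so n(Fe2O3) = 1.49369 × 2/4 = 0.746847 mol.
Mass of Fe2O3 = 0.746847 mol × 159.70 g/mol = 119.271 g.
Actual mass collected = 119.271 g × 0.887 = 105.794 g.

105.79 g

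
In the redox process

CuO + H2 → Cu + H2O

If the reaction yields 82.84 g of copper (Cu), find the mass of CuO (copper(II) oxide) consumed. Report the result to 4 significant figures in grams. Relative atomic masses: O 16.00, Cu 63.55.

103.7 g

M(Cu) = 63.55 g/mol.
M(CuO) = 63.55 + 16.00 = 79.55 g/mol.
n(Cu) = 82.840 g / 63.55 g/mol = 1.3035 mol.
From the equation the Cu:CuO mole ratio is 1:1, so n(CuO) = 1.3035 × 1/1 = 1.3035 mol.
Mass of CuO = 1.3035 mol × 79.55 g/mol = 103.70 g.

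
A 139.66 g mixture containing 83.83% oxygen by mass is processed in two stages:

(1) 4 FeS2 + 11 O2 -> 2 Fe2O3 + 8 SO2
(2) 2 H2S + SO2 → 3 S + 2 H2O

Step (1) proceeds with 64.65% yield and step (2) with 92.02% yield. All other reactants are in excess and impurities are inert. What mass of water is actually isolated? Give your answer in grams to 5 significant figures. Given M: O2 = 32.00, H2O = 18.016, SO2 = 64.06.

Pure O2 = 139.66 × 0.8383 = 117.077 g.
n(O2) = 117.077 / 32.00 = 3.65866 mol.
Step 1 (O2:SO2 = 11:8): theoretical n(SO2) = 2.66084 mol; at 64.65% yield, n(SO2) = 1.72023 mol.
Step 2 (SO2:H2O = 1:2): theoretical n(H2O) = 3.44047 mol, so theoretical mass = 3.44047 × 18.016 = 61.9834 g.
At 92.02% yield, actual mass of H2O = 61.9834 × 0.9202 = 57.0372 g.

57.037 g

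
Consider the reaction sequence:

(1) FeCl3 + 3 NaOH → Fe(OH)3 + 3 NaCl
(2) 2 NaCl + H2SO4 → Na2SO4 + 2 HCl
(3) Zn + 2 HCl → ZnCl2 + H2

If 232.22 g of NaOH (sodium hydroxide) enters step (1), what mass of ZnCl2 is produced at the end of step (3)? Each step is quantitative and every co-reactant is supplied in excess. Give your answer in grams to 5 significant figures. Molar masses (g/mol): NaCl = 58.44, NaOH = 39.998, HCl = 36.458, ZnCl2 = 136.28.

n(NaOH) = 232.22 / 39.998 = 5.80579 mol.
Reaction (1): NaOH→NaCl ratio 3:3 ⇒ n(NaCl) = 5.80579 mol.
Reaction (2): NaCl→HCl ratio 2:2 ⇒ n(HCl) = 5.80579 mol.
Reaction (3): HCl→ZnCl2 ratio 2:1 ⇒ n(ZnCl2) = 2.90290 mol.
Mass of ZnCl2 = 2.90290 × 136.28 = 395.607 g.

395.61 g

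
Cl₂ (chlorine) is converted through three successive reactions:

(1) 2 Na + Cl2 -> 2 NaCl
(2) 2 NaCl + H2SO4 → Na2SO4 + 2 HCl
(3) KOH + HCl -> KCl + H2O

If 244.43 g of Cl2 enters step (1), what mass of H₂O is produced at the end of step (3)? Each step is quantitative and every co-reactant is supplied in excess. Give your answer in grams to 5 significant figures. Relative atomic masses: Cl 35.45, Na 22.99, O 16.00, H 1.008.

124.22 g

M(Cl2) = 2(35.45) = 70.90 g/mol.
M(H2O) = 2(1.008) + 16.00 = 18.016 g/mol.
n(Cl2) = 244.43 / 70.90 = 3.44753 mol.
Reaction (1): Cl2→NaCl ratio 1:2 ⇒ n(NaCl) = 6.89506 mol.
Reaction (2): NaCl→HCl ratio 2:2 ⇒ n(HCl) = 6.89506 mol.
Reaction (3): HCl→H2O ratio 1:1 ⇒ n(H2O) = 6.89506 mol.
Mass of H2O = 6.89506 × 18.016 = 124.221 g.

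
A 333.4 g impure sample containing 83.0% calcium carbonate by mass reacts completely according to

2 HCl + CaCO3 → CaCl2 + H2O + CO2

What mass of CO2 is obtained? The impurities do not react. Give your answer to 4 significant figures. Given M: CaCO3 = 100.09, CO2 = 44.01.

Mass of pure CaCO3 = 333.4 g × 0.830 = 276.72 g.
n(CaCO3) = 276.72 g / 100.09 g/mol = 2.7647 mol.
From the equation the CaCO3:CO2 mole ratio is 1:1, so n(CO2) = 2.7647 × 1/1 = 2.7647 mol.
Mass of CO2 = 2.7647 mol × 44.01 g/mol = 121.68 g.

121.7 g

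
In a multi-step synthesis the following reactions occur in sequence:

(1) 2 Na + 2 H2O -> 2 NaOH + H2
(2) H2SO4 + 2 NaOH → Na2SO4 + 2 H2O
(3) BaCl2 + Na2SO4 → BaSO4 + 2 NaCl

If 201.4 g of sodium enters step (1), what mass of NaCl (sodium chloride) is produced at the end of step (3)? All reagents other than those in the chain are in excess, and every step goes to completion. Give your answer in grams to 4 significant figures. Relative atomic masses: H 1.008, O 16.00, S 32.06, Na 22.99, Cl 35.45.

M(Na) = 22.99 g/mol.
M(NaCl) = 22.99 + 35.45 = 58.44 g/mol.
n(Na) = 201.4 / 22.99 = 8.7603 mol.
Reaction (1): Na→NaOH ratio 2:2 ⇒ n(NaOH) = 8.7603 mol.
Reaction (2): NaOH→Na2SO4 ratio 2:1 ⇒ n(Na2SO4) = 4.3802 mol.
Reaction (3): Na2SO4→NaCl ratio 1:2 ⇒ n(NaCl) = 8.7603 mol.
Mass of NaCl = 8.7603 × 58.44 = 511.95 g.

512.0 g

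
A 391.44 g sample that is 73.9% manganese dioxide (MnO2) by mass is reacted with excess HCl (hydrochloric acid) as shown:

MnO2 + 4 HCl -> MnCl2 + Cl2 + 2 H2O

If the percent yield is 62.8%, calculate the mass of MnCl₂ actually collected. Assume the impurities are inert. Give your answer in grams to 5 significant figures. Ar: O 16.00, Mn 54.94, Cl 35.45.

262.95 g

Pure MnO2 available = 391.44 g × 0.739 = 289.274 g.
M(MnO2) = 54.94 + 2(16.00) = 86.94 g/mol.
M(MnCl2) = 54.94 + 2(35.45) = 125.84 g/mol.
n(MnO2) = 289.274 g / 86.94 g/mol = 3.32729 mol.
From the equation the MnO2:MnCl2 mole ratio is 1:1, so n(MnCl2) = 3.32729 × 1/1 = 3.32729 mol.
Mass of MnCl2 = 3.32729 mol × 125.84 g/mol = 418.706 g.
Actual mass collected = 418.706 g × 0.628 = 262.947 g.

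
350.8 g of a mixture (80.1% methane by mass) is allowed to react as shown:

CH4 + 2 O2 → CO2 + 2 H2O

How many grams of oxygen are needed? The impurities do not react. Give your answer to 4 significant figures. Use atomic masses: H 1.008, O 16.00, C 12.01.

Mass of pure CH4 = 350.8 g × 0.801 = 280.99 g.
M(CH4) = 12.01 + 4(1.008) = 16.042 g/mol.
M(O2) = 2(16.00) = 32.00 g/mol.
n(CH4) = 280.99 g / 16.042 g/mol = 17.516 mol.
From the equation the CH4:O2 mole ratio is 1:2, so n(O2) = 17.516 × 2/1 = 35.032 mol.
Mass of O2 = 35.032 mol × 32.00 g/mol = 1121.0 g.

1121 g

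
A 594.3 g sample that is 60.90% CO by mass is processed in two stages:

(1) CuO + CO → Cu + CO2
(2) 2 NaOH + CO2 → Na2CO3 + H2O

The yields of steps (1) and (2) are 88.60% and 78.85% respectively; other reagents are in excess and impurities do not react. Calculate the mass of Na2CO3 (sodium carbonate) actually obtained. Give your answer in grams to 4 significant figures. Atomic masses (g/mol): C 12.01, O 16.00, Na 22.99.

956.8 g

Pure CO = 594.3 × 0.6090 = 361.93 g.
M(CO) = 12.01 + 16.00 = 28.01 g/mol.
M(Na2CO3) = 2(22.99) + 12.01 + 3(16.00) = 105.99 g/mol.
n(CO) = 361.93 / 28.01 = 12.921 mol.
Step 1 (CO:CO2 = 1:1): theoretical n(CO2) = 12.921 mol; at 88.60% yield, n(CO2) = 11.448 mol.
Step 2 (CO2:Na2CO3 = 1:1): theoretical n(Na2CO3) = 11.448 mol, so theoretical mass = 11.448 × 105.99 = 1213.4 g.
At 78.85% yield, actual mass of Na2CO3 = 1213.4 × 0.7885 = 956.78 g.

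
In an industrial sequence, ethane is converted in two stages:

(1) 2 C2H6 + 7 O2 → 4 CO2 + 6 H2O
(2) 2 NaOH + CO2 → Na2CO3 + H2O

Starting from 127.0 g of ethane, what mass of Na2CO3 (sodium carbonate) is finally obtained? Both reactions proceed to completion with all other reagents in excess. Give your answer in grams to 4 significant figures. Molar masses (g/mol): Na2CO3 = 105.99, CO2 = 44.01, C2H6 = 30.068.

895.4 g

n(C2H6) = 127.00 / 30.068 = 4.2238 mol.
Step 1 gives a 2:4 ratio of C2H6 to CO2, so n(CO2) = 8.4475 mol.
In step 2 the CO2:Na2CO3 ratio is 1:1, so n(Na2CO3) = 8.4475 mol.
Mass of Na2CO3 = 8.4475 × 105.99 = 895.35 g.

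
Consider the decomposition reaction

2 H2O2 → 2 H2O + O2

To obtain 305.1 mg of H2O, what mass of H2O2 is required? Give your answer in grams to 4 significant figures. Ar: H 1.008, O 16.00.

0.5761 g

M(H2O) = 2(1.008) + 16.00 = 18.016 g/mol.
M(H2O2) = 2(1.008) + 2(16.00) = 34.016 g/mol.
Convert: 305.1 mg = 0.30510 g.
n(H2O) = 0.30510 g / 18.016 g/mol = 0.016935 mol.
From the equation the H2O:H2O2 mole ratio is 2:2, so n(H2O2) = 0.016935 × 2/2 = 0.016935 mol.
Mass of H2O2 = 0.016935 mol × 34.016 g/mol = 0.57606 g.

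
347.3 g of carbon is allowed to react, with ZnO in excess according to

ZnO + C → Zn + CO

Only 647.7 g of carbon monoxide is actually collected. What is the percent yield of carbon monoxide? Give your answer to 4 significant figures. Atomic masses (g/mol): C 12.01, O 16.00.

M(C) = 12.01 g/mol.
M(CO) = 12.01 + 16.00 = 28.01 g/mol.
n(C) = 347.30 g / 12.01 g/mol = 28.918 mol.
From the equation the C:CO mole ratio is 1:1, so n(CO) = 28.918 × 1/1 = 28.918 mol.
Mass of CO = 28.918 mol × 28.01 g/mol = 809.98 g.
This is the theoretical yield. Percent yield = 647.7 g / 809.98 g × 100% = 79.965%.

79.96 %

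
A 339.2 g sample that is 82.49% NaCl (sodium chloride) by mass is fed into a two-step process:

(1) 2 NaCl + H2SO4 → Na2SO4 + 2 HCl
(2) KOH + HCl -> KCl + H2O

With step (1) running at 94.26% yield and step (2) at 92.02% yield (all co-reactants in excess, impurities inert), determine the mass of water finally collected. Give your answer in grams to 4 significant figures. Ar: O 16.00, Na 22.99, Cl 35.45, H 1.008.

74.82 g

Pure NaCl = 339.2 × 0.8249 = 279.81 g.
M(NaCl) = 22.99 + 35.45 = 58.44 g/mol.
M(H2O) = 2(1.008) + 16.00 = 18.016 g/mol.
n(NaCl) = 279.81 / 58.44 = 4.7879 mol.
Step 1 (NaCl:HCl = 2:2): theoretical n(HCl) = 4.7879 mol; at 94.26% yield, n(HCl) = 4.5131 mol.
Step 2 (HCl:H2O = 1:1): theoretical n(H2O) = 4.5131 mol, so theoretical mass = 4.5131 × 18.016 = 81.308 g.
At 92.02% yield, actual mass of H2O = 81.308 × 0.9202 = 74.820 g.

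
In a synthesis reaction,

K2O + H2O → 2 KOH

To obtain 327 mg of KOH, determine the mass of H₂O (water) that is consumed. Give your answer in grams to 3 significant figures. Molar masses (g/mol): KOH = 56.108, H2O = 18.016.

0.0525 g

Convert: 327 mg = 0.3270 g.
n(KOH) = 0.3270 g / 56.108 g/mol = 0.005828 mol.
From the equation the KOH:H2O mole ratio is 2:1, so n(H2O) = 0.005828 × 1/2 = 0.002914 mol.
Mass of H2O = 0.002914 mol × 18.016 g/mol = 0.05250 g.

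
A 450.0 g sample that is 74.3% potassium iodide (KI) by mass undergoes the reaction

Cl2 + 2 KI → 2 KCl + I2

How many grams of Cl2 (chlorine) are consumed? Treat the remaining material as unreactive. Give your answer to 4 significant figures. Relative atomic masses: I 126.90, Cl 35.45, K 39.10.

Mass of pure KI = 450.0 g × 0.743 = 334.35 g.
M(KI) = 39.10 + 126.90 = 166.00 g/mol.
M(Cl2) = 2(35.45) = 70.90 g/mol.
n(KI) = 334.35 g / 166.00 g/mol = 2.0142 mol.
From the equation the KI:Cl2 mole ratio is 2:1, so n(Cl2) = 2.0142 × 1/2 = 1.0071 mol.
Mass of Cl2 = 1.0071 mol × 70.90 g/mol = 71.402 g.

71.40 g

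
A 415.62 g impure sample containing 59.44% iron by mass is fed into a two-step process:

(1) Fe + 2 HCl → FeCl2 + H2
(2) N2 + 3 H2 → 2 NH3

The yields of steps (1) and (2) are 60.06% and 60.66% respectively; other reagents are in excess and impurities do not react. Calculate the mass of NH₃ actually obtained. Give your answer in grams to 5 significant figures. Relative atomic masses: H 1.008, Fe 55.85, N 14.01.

18.301 g

Pure Fe = 415.62 × 0.5944 = 247.045 g.
M(Fe) = 55.85 g/mol.
M(NH3) = 14.01 + 3(1.008) = 17.034 g/mol.
n(Fe) = 247.045 / 55.85 = 4.42336 mol.
Step 1 (Fe:H2 = 1:1): theoretical n(H2) = 4.42336 mol; at 60.06% yield, n(H2) = 2.65667 mol.
Step 2 (H2:NH3 = 3:2): theoretical n(NH3) = 1.77111 mol, so theoretical mass = 1.77111 × 17.034 = 30.1691 g.
At 60.66% yield, actual mass of NH3 = 30.1691 × 0.6066 = 18.3006 g.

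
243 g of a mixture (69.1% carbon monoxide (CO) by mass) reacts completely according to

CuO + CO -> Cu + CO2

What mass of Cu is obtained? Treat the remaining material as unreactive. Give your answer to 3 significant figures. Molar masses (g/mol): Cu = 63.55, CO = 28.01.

Mass of pure CO = 243 g × 0.691 = 167.9 g.
n(CO) = 167.9 g / 28.01 g/mol = 5.995 mol.
From the equation the CO:Cu mole ratio is 1:1, so n(Cu) = 5.995 × 1/1 = 5.995 mol.
Mass of Cu = 5.995 mol × 63.55 g/mol = 381.0 g.

381 g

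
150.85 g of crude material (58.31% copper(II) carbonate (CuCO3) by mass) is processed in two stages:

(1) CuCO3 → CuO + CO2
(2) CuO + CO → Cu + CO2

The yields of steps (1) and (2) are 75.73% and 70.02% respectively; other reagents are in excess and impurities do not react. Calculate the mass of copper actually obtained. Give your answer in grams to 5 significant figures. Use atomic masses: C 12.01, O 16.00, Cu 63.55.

23.989 g

Pure CuCO3 = 150.85 × 0.5831 = 87.9606 g.
M(CuCO3) = 63.55 + 12.01 + 3(16.00) = 123.56 g/mol.
M(Cu) = 63.55 g/mol.
n(CuCO3) = 87.9606 / 123.56 = 0.711886 mol.
Step 1 (CuCO3:CuO = 1:1): theoretical n(CuO) = 0.711886 mol; at 75.73% yield, n(CuO) = 0.539111 mol.
Step 2 (CuO:Cu = 1:1): theoretical n(Cu) = 0.539111 mol, so theoretical mass = 0.539111 × 63.55 = 34.2605 g.
At 70.02% yield, actual mass of Cu = 34.2605 × 0.7002 = 23.9892 g.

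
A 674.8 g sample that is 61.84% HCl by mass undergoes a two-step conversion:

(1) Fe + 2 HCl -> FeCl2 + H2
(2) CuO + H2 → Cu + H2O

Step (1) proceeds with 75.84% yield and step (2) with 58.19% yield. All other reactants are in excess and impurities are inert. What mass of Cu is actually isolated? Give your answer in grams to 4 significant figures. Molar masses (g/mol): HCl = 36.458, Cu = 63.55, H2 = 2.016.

160.5 g

Pure HCl = 674.8 × 0.6184 = 417.30 g.
n(HCl) = 417.30 / 36.458 = 11.446 mol.
Step 1 (HCl:H2 = 2:1): theoretical n(H2) = 5.7230 mol; at 75.84% yield, n(H2) = 4.3403 mol.
Step 2 (H2:Cu = 1:1): theoretical n(Cu) = 4.3403 mol, so theoretical mass = 4.3403 × 63.55 = 275.83 g.
At 58.19% yield, actual mass of Cu = 275.83 × 0.5819 = 160.50 g.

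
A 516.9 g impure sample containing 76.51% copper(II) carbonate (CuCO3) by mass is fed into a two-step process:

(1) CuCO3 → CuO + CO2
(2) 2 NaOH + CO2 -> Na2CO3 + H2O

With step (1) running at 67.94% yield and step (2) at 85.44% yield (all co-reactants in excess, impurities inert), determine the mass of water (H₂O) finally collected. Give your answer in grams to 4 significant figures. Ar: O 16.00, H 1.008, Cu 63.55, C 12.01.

33.47 g

Pure CuCO3 = 516.9 × 0.7651 = 395.48 g.
M(CuCO3) = 63.55 + 12.01 + 3(16.00) = 123.56 g/mol.
M(H2O) = 2(1.008) + 16.00 = 18.016 g/mol.
n(CuCO3) = 395.48 / 123.56 = 3.2007 mol.
Step 1 (CuCO3:CO2 = 1:1): theoretical n(CO2) = 3.2007 mol; at 67.94% yield, n(CO2) = 2.1746 mol.
Step 2 (CO2:H2O = 1:1): theoretical n(H2O) = 2.1746 mol, so theoretical mass = 2.1746 × 18.016 = 39.177 g.
At 85.44% yield, actual mass of H2O = 39.177 × 0.8544 = 33.473 g.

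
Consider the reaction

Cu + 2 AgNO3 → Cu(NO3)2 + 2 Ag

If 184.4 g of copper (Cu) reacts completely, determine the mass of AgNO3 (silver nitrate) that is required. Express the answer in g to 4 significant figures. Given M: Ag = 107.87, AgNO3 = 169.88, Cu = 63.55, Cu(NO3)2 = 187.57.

985.9 g

n(Cu) = 184.40 g / 63.55 g/mol = 2.9017 mol.
From the equation the Cu:AgNO3 mole ratio is 1:2, so n(AgNO3) = 2.9017 × 2/1 = 5.8033 mol.
Mass of AgNO3 = 5.8033 mol × 169.88 g/mol = 985.87 g.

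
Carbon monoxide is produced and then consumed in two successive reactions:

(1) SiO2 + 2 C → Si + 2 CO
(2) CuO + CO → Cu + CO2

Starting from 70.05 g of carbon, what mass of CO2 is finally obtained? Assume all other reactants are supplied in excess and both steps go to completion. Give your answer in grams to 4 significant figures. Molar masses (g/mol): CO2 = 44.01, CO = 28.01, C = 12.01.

256.7 g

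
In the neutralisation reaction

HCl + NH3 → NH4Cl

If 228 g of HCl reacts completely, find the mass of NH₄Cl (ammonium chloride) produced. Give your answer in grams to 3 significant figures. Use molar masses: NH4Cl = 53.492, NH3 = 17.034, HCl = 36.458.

335 g

n(HCl) = 228.0 g / 36.458 g/mol = 6.254 mol.
From the equation the HCl:NH4Cl mole ratio is 1:1, so n(NH4Cl) = 6.254 × 1/1 = 6.254 mol.
Mass of NH4Cl = 6.254 mol × 53.492 g/mol = 334.5 g.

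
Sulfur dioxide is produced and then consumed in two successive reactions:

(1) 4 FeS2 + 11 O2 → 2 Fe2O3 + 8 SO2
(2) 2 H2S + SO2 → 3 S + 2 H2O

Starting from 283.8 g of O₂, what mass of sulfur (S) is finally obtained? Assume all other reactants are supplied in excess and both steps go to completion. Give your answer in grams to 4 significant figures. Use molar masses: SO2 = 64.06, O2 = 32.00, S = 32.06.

n(O2) = 283.80 / 32.00 = 8.8688 mol.
Step 1 gives a 11:8 ratio of O2 to SO2, so n(SO2) = 6.4500 mol.
In step 2 the SO2:S ratio is 1:3, so n(S) = 19.350 mol.
Mass of S = 19.350 × 32.06 = 620.36 g.

620.4 g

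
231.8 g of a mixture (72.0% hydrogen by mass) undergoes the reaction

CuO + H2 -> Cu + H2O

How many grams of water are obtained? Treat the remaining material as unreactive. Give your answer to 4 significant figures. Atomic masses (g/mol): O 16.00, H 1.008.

Mass of pure H2 = 231.8 g × 0.720 = 166.90 g.
M(H2) = 2(1.008) = 2.016 g/mol.
M(H2O) = 2(1.008) + 16.00 = 18.016 g/mol.
n(H2) = 166.90 g / 2.016 g/mol = 82.786 mol.
From the equation the H2:H2O mole ratio is 1:1, so n(H2O) = 82.786 × 1/1 = 82.786 mol.
Mass of H2O = 82.786 mol × 18.016 g/mol = 1491.5 g.

1491 g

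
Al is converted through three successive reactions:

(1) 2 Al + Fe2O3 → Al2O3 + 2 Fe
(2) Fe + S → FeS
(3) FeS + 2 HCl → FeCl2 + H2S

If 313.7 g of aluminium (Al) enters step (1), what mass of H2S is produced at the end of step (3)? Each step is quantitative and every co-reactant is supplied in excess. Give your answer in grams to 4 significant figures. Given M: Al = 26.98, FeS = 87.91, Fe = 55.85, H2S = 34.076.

396.2 g

n(Al) = 313.7 / 26.98 = 11.627 mol.
Reaction (1): Al→Fe ratio 2:2 ⇒ n(Fe) = 11.627 mol.
Reaction (2): Fe→FeS ratio 1:1 ⇒ n(FeS) = 11.627 mol.
Reaction (3): FeS→H2S ratio 1:1 ⇒ n(H2S) = 11.627 mol.
Mass of H2S = 11.627 × 34.076 = 396.21 g.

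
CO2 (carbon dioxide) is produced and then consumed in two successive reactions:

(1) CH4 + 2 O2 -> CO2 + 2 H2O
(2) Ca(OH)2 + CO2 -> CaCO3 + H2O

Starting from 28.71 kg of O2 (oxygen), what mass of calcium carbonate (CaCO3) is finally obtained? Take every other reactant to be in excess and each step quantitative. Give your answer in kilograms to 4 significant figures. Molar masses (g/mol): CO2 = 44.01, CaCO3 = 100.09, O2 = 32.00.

44.90 kg

28.71 kg = 28710 g.
n(O2) = 28710 / 32.00 = 897.19 mol.
Step 1 gives a 2:1 ratio of O2 to CO2, so n(CO2) = 448.59 mol.
In step 2 the CO2:CaCO3 ratio is 1:1, so n(CaCO3) = 448.59 mol.
Mass of CaCO3 = 448.59 × 100.09 = 44900 g = 44.90 kg.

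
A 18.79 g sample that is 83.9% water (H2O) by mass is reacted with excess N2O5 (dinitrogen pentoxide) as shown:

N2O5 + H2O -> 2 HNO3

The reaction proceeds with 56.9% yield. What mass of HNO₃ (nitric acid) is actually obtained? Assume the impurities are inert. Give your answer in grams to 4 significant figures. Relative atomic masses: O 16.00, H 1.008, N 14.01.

62.75 g

Pure H2O available = 18.79 g × 0.839 = 15.765 g.
M(H2O) = 2(1.008) + 16.00 = 18.016 g/mol.
M(HNO3) = 1.008 + 14.01 + 3(16.00) = 63.018 g/mol.
n(H2O) = 15.765 g / 18.016 g/mol = 0.87504 mol.
From the equation the H2O:HNO3 mole ratio is 1:2, so n(HNO3) = 0.87504 × 2/1 = 1.7501 mol.
Mass of HNO3 = 1.7501 mol × 63.018 g/mol = 110.29 g.
Actual mass collected = 110.29 g × 0.569 = 62.753 g.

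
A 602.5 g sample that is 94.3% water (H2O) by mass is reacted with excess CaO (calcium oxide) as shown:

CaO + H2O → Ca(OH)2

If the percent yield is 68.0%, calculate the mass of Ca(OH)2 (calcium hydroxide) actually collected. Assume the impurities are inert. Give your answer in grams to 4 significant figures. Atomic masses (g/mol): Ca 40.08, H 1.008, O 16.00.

1589 g

Pure H2O available = 602.5 g × 0.943 = 568.16 g.
M(H2O) = 2(1.008) + 16.00 = 18.016 g/mol.
M(Ca(OH)2) = 40.08 + 2(16.00) + 2(1.008) = 74.096 g/mol.
n(H2O) = 568.16 g / 18.016 g/mol = 31.536 mol.
From the equation the H2O:Ca(OH)2 mole ratio is 1:1, so n(Ca(OH)2) = 31.536 × 1/1 = 31.536 mol.
Mass of Ca(OH)2 = 31.536 mol × 74.096 g/mol = 2336.7 g.
Actual mass collected = 2336.7 g × 0.680 = 1589.0 g.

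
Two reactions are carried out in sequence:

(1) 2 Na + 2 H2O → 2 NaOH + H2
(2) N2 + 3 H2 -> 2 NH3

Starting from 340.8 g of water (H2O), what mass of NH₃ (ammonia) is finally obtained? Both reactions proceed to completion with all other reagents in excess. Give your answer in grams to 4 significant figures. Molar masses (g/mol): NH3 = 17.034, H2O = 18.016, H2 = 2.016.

107.4 g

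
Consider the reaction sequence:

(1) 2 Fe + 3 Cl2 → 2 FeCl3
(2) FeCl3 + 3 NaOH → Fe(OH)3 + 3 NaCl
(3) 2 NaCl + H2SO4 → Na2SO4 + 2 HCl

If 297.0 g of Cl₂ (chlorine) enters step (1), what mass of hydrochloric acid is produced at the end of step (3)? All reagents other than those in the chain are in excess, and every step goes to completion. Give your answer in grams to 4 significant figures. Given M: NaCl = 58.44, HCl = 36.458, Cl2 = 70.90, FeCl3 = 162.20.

305.4 g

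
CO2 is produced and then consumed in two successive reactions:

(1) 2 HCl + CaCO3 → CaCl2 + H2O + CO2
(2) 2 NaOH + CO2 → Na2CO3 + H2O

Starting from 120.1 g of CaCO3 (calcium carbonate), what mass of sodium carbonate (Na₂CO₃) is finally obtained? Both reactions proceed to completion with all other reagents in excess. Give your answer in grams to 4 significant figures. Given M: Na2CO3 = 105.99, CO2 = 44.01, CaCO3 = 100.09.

n(CaCO3) = 120.10 / 100.09 = 1.1999 mol.
Step 1 gives a 1:1 ratio of CaCO3 to CO2, so n(CO2) = 1.1999 mol.
In step 2 the CO2:Na2CO3 ratio is 1:1, so n(Na2CO3) = 1.1999 mol.
Mass of Na2CO3 = 1.1999 × 105.99 = 127.18 g.

127.2 g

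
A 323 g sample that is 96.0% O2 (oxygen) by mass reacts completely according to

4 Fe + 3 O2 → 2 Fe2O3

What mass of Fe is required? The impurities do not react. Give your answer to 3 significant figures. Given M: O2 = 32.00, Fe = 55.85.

Mass of pure O2 = 323 g × 0.960 = 310.1 g.
n(O2) = 310.1 g / 32.00 g/mol = 9.690 mol.
From the equation the O2:Fe mole ratio is 3:4, so n(Fe) = 9.690 × 4/3 = 12.92 mol.
Mass of Fe = 12.92 mol × 55.85 g/mol = 721.6 g.

722 g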